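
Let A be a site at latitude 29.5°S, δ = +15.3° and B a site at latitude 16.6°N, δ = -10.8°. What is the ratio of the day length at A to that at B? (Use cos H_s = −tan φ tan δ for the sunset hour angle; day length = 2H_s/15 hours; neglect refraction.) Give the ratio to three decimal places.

A: H_s = arccos(−tan -29.5° · tan 15.3°) = 81.10°, so 2H_s/15 = 10.8133 h.
B: H_s = arccos(−tan 16.6° · tan -10.8°) = 86.74°, so 2H_s/15 = 11.5653 h.
Ratio A/B = 10.8133 / 11.5653 = 0.9350.

0.935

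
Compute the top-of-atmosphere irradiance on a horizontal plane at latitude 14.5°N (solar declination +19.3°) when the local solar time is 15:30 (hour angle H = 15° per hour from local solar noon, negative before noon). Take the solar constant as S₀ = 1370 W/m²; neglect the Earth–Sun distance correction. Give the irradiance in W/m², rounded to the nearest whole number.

Hour angle H = 15° × (15.5 − 12) = 52.50°.
cos θ_z = sin(14.5°) sin(19.3°) + cos(14.5°) cos(19.3°) cos(52.50°) = 0.0828 + 0.5562 = 0.6390.
Top-of-atmosphere irradiance = S₀ cos θ_z = 1370 × 0.6390 = 875.43 W/m².

875 W/m²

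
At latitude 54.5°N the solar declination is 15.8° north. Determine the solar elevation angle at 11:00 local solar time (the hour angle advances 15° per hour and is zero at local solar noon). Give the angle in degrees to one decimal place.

Hour angle H = 15° × (11 − 12) = -15.00°.
cos θ_z = sin(54.5°) sin(15.8°) + cos(54.5°) cos(15.8°) cos(-15.00°) = 0.2217 + 0.5397 = 0.7614.
θ_z = arccos(0.7614) = 40.41°, so the elevation is 90° − 40.41° = 49.59°.

49.6°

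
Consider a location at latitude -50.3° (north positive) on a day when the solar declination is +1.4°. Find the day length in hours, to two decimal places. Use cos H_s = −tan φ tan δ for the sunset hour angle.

11.78 hours

−tan φ tan δ = −(-1.2045)(0.0244) = 0.0294; H_s = arccos(0.0294) = 88.32°.
Day length = 2 H_s / 15° h⁻¹ = 176.64° / 15 = 11.776 h.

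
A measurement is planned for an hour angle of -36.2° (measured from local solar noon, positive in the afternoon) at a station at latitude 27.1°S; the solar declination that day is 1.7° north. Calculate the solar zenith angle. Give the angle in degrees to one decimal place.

cos θ_z = sin φ sin δ + cos φ cos δ cos H = (-0.4555)(0.0297) + (0.8902)(0.9996)(0.8070) = 0.7046.
θ_z = arccos(0.7046) = 45.20°.

45.2°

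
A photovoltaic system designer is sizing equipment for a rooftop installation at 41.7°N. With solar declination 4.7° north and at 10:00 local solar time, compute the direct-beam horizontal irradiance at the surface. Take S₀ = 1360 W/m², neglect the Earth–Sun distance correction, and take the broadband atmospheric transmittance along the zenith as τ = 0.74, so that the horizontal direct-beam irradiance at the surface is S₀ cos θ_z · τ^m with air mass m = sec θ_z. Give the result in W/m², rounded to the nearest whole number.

Hour angle H = 15° × (10 − 12) = -30.00°.
With φ = 41.7°, δ = 4.7°, H = -30.00°: sin φ sin δ = 0.0545, cos φ cos δ cos H = 0.6444, so cos θ_z = 0.6989.
Air mass m = 1/cos θ_z = 1/0.6989 = 1.431; τ^m = 0.74^1.431 = 0.6499.
Surface direct beam = 1360 × 0.6989 × 0.6499 = 617.73 W/m².

618 W/m²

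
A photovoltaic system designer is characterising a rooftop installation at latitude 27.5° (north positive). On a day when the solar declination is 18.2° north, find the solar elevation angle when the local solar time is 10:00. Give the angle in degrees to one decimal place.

60.9°

Hour angle H = 15° × (10 − 12) = -30.00°.
cos θ_z = sin φ sin δ + cos φ cos δ cos H = (0.4617)(0.3123) + (0.8870)(0.9500)(0.8660) = 0.8739.
θ_z = arccos(0.8739) = 29.08°, so the elevation is 90° − 29.08° = 60.92°.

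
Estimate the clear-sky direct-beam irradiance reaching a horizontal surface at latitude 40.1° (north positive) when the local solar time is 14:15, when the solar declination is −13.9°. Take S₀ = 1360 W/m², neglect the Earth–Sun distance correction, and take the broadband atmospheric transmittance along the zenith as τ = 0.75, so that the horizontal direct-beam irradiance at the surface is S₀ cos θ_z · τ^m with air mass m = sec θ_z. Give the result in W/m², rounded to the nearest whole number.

Hour angle H = 15° × (14.25 − 12) = 33.75°.
cos θ_z = sin φ sin δ + cos φ cos δ cos H = (0.6441)(-0.2402) + (0.7649)(0.9707)(0.8315) = 0.4627.
Air mass m = 1/cos θ_z = 1/0.4627 = 2.161; τ^m = 0.75^2.161 = 0.5370.
Surface direct beam = 1360 × 0.4627 × 0.5370 = 337.92 W/m².

338 W/m²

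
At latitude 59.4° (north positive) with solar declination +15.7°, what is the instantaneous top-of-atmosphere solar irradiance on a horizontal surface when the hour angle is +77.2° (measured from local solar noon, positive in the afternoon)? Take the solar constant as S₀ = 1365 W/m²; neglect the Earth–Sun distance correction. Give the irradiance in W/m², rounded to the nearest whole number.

466 W/m²

cos θ_z = sin(59.4°) sin(15.7°) + cos(59.4°) cos(15.7°) cos(77.20°) = 0.2329 + 0.1086 = 0.3415.
Top-of-atmosphere irradiance = S₀ cos θ_z = 1365 × 0.3415 = 466.15 W/m².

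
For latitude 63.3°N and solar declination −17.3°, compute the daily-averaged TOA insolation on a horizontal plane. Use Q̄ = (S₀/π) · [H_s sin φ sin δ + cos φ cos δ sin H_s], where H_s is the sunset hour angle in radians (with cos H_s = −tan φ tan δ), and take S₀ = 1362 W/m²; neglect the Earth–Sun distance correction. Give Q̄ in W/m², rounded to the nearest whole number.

42 W/m²

−tan φ tan δ = −(1.9883)(-0.3115) = 0.6194; H_s = arccos(0.6194) = 51.73°. In radians, H_s = 0.9029.
H_s sin φ sin δ = 0.9029 × 0.8934 × -0.2974 = -0.2399.
cos φ cos δ sin H_s = 0.4493 × 0.9548 × 0.7851 = 0.3368.
Q̄ = (1362/π) × (-0.2399 + 0.3368) = 433.54 × 0.0969 = 42.01 W/m².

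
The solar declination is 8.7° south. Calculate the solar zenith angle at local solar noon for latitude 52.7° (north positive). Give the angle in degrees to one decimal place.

At local solar noon the hour angle is zero, so the zenith angle is |φ − δ| = |52.7° − (-8.7°)| = 61.4°.

61.4°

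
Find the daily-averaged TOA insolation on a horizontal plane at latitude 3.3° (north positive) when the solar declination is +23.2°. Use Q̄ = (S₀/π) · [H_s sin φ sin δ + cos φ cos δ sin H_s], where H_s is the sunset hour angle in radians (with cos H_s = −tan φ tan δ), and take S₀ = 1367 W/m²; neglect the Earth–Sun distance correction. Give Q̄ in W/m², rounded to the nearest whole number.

−tan φ tan δ = −(0.0577)(0.4286) = -0.0247; H_s = arccos(-0.0247) = 91.42°. In radians, H_s = 1.5956.
H_s sin φ sin δ = 1.5956 × 0.0576 × 0.3939 = 0.0362.
cos φ cos δ sin H_s = 0.9983 × 0.9191 × 0.9997 = 0.9173.
Q̄ = (1367/π) × (0.0362 + 0.9173) = 435.13 × 0.9535 = 414.90 W/m².

415 W/m²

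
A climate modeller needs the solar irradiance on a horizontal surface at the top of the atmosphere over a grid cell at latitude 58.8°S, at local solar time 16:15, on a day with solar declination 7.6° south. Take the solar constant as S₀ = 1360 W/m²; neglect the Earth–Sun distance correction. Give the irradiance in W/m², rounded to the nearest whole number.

463 W/m²

Hour angle H = 15° × (16.25 − 12) = 63.75°.
With φ = -58.8°, δ = -7.6°, H = 63.75°: sin φ sin δ = 0.1131, cos φ cos δ cos H = 0.2271, so cos θ_z = 0.3402.
Top-of-atmosphere irradiance = S₀ cos θ_z = 1360 × 0.3402 = 462.67 W/m².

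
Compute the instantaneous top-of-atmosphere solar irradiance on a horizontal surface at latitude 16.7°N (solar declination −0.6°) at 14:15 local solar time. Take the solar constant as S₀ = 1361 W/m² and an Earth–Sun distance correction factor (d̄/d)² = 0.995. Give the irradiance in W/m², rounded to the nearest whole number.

1074 W/m²

Hour angle H = 15° × (14.25 − 12) = 33.75°.
With φ = 16.7°, δ = -0.6°, H = 33.75°: sin φ sin δ = -0.0030, cos φ cos δ cos H = 0.7964, so cos θ_z = 0.7934.
Top-of-atmosphere irradiance = S₀ (d̄/d)² cos θ_z = 1361 × 0.995 × 0.7934 = 1074.42 W/m².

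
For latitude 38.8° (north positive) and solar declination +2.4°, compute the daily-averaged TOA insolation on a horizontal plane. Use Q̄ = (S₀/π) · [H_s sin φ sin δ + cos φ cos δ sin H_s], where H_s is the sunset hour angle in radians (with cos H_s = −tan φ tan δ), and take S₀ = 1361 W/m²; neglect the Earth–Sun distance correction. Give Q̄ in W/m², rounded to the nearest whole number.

355 W/m²

The sunset hour angle satisfies cos H_s = −tan φ tan δ = -0.0337, giving H_s = 91.93°. In radians, H_s = 1.6045.
H_s sin φ sin δ = 1.6045 × 0.6266 × 0.0419 = 0.0421.
cos φ cos δ sin H_s = 0.7793 × 0.9991 × 0.9994 = 0.7781.
Q̄ = (1361/π) × (0.0421 + 0.7781) = 433.22 × 0.8202 = 355.33 W/m².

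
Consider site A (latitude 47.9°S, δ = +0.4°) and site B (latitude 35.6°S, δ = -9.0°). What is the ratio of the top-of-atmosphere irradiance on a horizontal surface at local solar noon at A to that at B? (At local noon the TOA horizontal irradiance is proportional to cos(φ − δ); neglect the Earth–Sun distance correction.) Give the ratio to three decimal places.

A: cos θ_z = cos(-47.9° − (0.4°)) = 0.6652.
B: cos θ_z = cos(-35.6° − (-9.0°)) = 0.8942.
Ratio A/B = 0.6652 / 0.8942 = 0.7439.

0.744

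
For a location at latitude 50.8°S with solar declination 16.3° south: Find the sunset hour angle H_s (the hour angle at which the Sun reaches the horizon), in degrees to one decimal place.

cos H_s = −tan(-50.8°) · tan(-16.3°) = -0.3585, so H_s = arccos(-0.3585) = 111.01°.

111.0°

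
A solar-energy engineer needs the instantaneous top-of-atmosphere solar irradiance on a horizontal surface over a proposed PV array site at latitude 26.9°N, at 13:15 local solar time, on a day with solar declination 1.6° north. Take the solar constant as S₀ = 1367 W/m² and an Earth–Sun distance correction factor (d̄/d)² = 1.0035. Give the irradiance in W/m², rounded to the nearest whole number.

Hour angle H = 15° × (13.25 − 12) = 18.75°.
cos θ_z = sin(26.9°) sin(1.6°) + cos(26.9°) cos(1.6°) cos(18.75°) = 0.0126 + 0.8441 = 0.8567.
Top-of-atmosphere irradiance = S₀ (d̄/d)² cos θ_z = 1367 × 1.0035 × 0.8567 = 1175.21 W/m².

1175 W/m²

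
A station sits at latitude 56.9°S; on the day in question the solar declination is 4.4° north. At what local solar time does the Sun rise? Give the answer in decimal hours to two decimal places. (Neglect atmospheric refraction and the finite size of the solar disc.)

The sunset hour angle satisfies cos H_s = −tan φ tan δ = 0.1180, giving H_s = 83.22°.
Sunrise is at 12 − H_s/15 = 12 − 5.548 = 6.452 h local solar time.

6.45 h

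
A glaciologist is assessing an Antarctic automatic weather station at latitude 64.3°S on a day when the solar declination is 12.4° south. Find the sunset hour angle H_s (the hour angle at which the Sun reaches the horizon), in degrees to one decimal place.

117.2°

−tan φ tan δ = −(-2.0778)(-0.2199) = -0.4569; H_s = arccos(-0.4569) = 117.19°.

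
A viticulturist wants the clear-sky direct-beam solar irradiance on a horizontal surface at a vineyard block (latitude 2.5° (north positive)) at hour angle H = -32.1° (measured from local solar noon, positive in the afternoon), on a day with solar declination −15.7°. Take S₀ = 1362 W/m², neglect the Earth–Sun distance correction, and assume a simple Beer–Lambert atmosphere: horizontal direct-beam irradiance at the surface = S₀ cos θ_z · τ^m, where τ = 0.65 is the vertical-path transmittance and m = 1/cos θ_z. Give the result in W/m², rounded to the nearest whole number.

640 W/m²

cos θ_z = sin φ sin δ + cos φ cos δ cos H = (0.0436)(-0.2706) + (0.9990)(0.9627)(0.8471) = 0.8029.
Air mass m = 1/cos θ_z = 1/0.8029 = 1.245; τ^m = 0.65^1.245 = 0.5849.
Surface direct beam = 1362 × 0.8029 × 0.5849 = 639.62 W/m².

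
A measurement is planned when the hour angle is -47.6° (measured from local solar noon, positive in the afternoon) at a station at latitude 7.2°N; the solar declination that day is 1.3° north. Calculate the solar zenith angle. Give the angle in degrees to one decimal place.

cos θ_z = sin(7.2°) sin(1.3°) + cos(7.2°) cos(1.3°) cos(-47.60°) = 0.0028 + 0.6688 = 0.6716.
θ_z = arccos(0.6716) = 47.81°.

47.8°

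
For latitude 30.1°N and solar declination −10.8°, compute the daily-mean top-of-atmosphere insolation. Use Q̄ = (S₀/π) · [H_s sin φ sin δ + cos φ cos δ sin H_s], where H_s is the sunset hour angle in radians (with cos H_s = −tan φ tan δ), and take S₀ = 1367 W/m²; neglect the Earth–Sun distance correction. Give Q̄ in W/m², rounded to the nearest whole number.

308 W/m²

cos H_s = −tan(30.1°) · tan(-10.8°) = 0.1106, so H_s = arccos(0.1106) = 83.65°. In radians, H_s = 1.4600.
H_s sin φ sin δ = 1.4600 × 0.5015 × -0.1874 = -0.1372.
cos φ cos δ sin H_s = 0.8652 × 0.9823 × 0.9939 = 0.8447.
Q̄ = (1367/π) × (-0.1372 + 0.8447) = 435.13 × 0.7075 = 307.85 W/m².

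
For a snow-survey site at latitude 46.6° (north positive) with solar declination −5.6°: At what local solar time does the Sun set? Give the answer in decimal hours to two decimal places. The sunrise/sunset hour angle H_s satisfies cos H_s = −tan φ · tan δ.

17.60 h

cos H_s = −tan(46.6°) · tan(-5.6°) = 0.1037, so H_s = arccos(0.1037) = 84.05°.
Sunset is at 12 + H_s/15 = 12 + 5.603 = 17.603 h local solar time.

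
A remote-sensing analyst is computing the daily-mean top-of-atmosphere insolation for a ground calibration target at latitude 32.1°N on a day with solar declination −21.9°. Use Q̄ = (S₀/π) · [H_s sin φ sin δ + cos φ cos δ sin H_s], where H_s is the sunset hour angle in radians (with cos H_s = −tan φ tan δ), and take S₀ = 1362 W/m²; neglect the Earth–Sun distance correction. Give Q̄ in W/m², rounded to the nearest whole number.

217 W/m²

−tan φ tan δ = −(0.6273)(-0.4020) = 0.2522; H_s = arccos(0.2522) = 75.39°. In radians, H_s = 1.3158.
H_s sin φ sin δ = 1.3158 × 0.5314 × -0.3730 = -0.2608.
cos φ cos δ sin H_s = 0.8471 × 0.9278 × 0.9677 = 0.7606.
Q̄ = (1362/π) × (-0.2608 + 0.7606) = 433.54 × 0.4998 = 216.68 W/m².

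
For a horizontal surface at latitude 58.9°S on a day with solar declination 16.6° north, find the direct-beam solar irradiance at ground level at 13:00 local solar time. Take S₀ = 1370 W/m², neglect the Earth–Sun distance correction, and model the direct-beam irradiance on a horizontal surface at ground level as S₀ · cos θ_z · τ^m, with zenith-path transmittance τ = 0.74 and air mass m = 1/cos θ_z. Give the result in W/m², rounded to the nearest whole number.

Hour angle H = 15° × (13 − 12) = 15.00°.
With φ = -58.9°, δ = 16.6°, H = 15.00°: sin φ sin δ = -0.2446, cos φ cos δ cos H = 0.4781, so cos θ_z = 0.2335.
Air mass m = 1/cos θ_z = 1/0.2335 = 4.283; τ^m = 0.74^4.283 = 0.2754.
Surface direct beam = 1370 × 0.2335 × 0.2754 = 88.10 W/m².

88 W/m²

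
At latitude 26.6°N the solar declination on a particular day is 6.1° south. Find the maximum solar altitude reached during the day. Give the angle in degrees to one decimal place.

At local solar noon the hour angle is zero, so the elevation is 90° − |φ − δ| = 90° − |26.6° − (-6.1°)| = 90° − 32.7° = 57.3°.

57.3°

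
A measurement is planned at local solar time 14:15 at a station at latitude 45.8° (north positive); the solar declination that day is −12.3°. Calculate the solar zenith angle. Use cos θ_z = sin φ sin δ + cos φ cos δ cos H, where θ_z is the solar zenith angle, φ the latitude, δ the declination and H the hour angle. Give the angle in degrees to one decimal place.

Hour angle H = 15° × (14.25 − 12) = 33.75°.
cos θ_z = sin(45.8°) sin(-12.3°) + cos(45.8°) cos(-12.3°) cos(33.75°) = -0.1527 + 0.5664 = 0.4137.
θ_z = arccos(0.4137) = 65.56°.

65.6°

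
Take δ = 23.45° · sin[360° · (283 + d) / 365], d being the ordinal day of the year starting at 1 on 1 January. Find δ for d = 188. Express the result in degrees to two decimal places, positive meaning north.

+22.70°

360 × (283 + 188) / 365 = 464.548°; sin(464.548°) = 0.9679.
δ = 23.45 × 0.9679 = 22.697° ≈ +22.70°.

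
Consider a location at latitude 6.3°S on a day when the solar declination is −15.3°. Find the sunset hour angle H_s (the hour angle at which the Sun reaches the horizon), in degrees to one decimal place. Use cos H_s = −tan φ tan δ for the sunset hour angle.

The sunset hour angle satisfies cos H_s = −tan φ tan δ = -0.0302, giving H_s = 91.73°.

91.7°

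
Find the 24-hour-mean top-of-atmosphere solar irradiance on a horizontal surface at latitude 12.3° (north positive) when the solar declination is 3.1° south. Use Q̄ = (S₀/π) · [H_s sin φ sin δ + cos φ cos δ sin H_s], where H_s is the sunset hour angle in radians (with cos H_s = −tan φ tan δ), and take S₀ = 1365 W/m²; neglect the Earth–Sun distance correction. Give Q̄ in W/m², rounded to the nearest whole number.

416 W/m²

cos H_s = −tan(12.3°) · tan(-3.1°) = 0.0118, so H_s = arccos(0.0118) = 89.32°. In radians, H_s = 1.5589.
H_s sin φ sin δ = 1.5589 × 0.2130 × -0.0541 = -0.0180.
cos φ cos δ sin H_s = 0.9770 × 0.9985 × 0.9999 = 0.9754.
Q̄ = (1365/π) × (-0.0180 + 0.9754) = 434.49 × 0.9574 = 415.98 W/m².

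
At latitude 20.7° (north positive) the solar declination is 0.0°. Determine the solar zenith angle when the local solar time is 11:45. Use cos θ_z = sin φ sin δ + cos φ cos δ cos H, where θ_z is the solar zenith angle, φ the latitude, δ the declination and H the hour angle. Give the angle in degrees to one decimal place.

Hour angle H = 15° × (11.75 − 12) = -3.75°.
cos θ_z = sin φ sin δ + cos φ cos δ cos H = (0.3535)(0.0000) + (0.9354)(1.0000)(0.9979) = 0.9334.
θ_z = arccos(0.9334) = 21.03°.

21.0°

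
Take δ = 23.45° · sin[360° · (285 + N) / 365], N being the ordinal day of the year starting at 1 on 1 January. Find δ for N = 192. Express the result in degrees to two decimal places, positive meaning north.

360 × (285 + 192) / 365 = 470.466°; sin(470.466°) = 0.9369.
δ = 23.45 × 0.9369 = 21.970° ≈ +21.97°.

+21.97°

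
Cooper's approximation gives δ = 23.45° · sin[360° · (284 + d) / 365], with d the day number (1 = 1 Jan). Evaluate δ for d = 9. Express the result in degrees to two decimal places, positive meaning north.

360 × (284 + 9) / 365 = 288.986°; sin(288.986°) = -0.9456.
δ = 23.45 × -0.9456 = -22.174° ≈ -22.17°.

-22.17°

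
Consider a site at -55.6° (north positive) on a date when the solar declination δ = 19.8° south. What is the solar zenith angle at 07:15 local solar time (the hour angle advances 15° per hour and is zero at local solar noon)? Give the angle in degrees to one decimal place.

Hour angle H = 15° × (7.25 − 12) = -71.25°.
cos θ_z = sin(-55.6°) sin(-19.8°) + cos(-55.6°) cos(-19.8°) cos(-71.25°) = 0.2795 + 0.1709 = 0.4504.
θ_z = arccos(0.4504) = 63.23°.

63.2°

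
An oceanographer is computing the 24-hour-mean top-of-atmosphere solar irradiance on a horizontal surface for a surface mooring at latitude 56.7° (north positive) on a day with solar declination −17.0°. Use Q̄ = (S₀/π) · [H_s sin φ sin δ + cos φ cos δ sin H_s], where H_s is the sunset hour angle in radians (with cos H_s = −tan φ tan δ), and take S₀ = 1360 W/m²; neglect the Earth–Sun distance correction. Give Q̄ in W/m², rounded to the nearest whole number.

The sunset hour angle satisfies cos H_s = −tan φ tan δ = 0.4654, giving H_s = 62.26°. In radians, H_s = 1.0866.
H_s sin φ sin δ = 1.0866 × 0.8358 × -0.2924 = -0.2656.
cos φ cos δ sin H_s = 0.5490 × 0.9563 × 0.8850 = 0.4646.
Q̄ = (1360/π) × (-0.2656 + 0.4646) = 432.90 × 0.1990 = 86.15 W/m².

86 W/m²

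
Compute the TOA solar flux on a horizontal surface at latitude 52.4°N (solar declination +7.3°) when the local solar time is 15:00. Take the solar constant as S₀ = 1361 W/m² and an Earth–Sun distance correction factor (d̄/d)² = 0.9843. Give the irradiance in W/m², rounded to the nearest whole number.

Hour angle H = 15° × (15 − 12) = 45.00°.
cos θ_z = sin(52.4°) sin(7.3°) + cos(52.4°) cos(7.3°) cos(45.00°) = 0.1007 + 0.4279 = 0.5286.
Top-of-atmosphere irradiance = S₀ (d̄/d)² cos θ_z = 1361 × 0.9843 × 0.5286 = 708.13 W/m².

708 W/m²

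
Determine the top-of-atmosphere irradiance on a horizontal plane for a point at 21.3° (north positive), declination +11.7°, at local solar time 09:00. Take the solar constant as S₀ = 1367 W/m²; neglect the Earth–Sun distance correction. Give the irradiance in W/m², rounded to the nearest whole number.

983 W/m²

Hour angle H = 15° × (9 − 12) = -45.00°.
cos θ_z = sin φ sin δ + cos φ cos δ cos H = (0.3633)(0.2028) + (0.9317)(0.9792)(0.7071) = 0.7188.
Top-of-atmosphere irradiance = S₀ cos θ_z = 1367 × 0.7188 = 982.60 W/m².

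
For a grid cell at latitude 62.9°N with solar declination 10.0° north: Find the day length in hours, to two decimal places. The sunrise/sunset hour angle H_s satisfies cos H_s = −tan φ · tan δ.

−tan φ tan δ = −(1.9542)(0.1763) = -0.3445; H_s = arccos(-0.3445) = 110.15°.
Day length = 2 H_s / 15° h⁻¹ = 220.30° / 15 = 14.687 h.

14.69 hours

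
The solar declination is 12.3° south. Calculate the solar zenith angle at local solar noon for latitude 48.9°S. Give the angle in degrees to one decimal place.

At local solar noon the hour angle is zero, so the zenith angle is |φ − δ| = |-48.9° − (-12.3°)| = 36.6°.

36.6°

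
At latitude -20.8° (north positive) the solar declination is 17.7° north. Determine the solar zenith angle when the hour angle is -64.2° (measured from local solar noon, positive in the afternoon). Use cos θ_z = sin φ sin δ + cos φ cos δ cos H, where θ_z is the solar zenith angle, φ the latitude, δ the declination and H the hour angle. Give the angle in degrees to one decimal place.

cos θ_z = sin φ sin δ + cos φ cos δ cos H = (-0.3551)(0.3040) + (0.9348)(0.9527)(0.4352) = 0.2796.
θ_z = arccos(0.2796) = 73.76°.

73.8°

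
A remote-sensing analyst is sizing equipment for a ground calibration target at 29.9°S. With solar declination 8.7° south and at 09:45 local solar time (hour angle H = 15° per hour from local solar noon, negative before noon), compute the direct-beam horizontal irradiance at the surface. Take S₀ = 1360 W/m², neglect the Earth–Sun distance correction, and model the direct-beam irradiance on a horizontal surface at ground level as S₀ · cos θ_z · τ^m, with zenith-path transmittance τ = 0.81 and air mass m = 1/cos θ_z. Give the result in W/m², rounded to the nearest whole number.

Hour angle H = 15° × (9.75 − 12) = -33.75°.
With φ = -29.9°, δ = -8.7°, H = -33.75°: sin φ sin δ = 0.0754, cos φ cos δ cos H = 0.7125, so cos θ_z = 0.7879.
Air mass m = 1/cos θ_z = 1/0.7879 = 1.269; τ^m = 0.81^1.269 = 0.7654.
Surface direct beam = 1360 × 0.7879 × 0.7654 = 820.16 W/m².

820 W/m²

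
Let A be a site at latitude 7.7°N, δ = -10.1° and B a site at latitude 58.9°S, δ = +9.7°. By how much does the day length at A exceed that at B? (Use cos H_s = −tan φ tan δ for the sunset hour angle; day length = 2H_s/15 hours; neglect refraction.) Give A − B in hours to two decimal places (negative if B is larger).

+2.01 h

A: H_s = arccos(−tan 7.7° · tan -10.1°) = 88.62°, so 2H_s/15 = 11.8160 h.
B: H_s = arccos(−tan -58.9° · tan 9.7°) = 73.54°, so 2H_s/15 = 9.8053 h.
A − B = 11.8160 − 9.8053 = 2.0107 h.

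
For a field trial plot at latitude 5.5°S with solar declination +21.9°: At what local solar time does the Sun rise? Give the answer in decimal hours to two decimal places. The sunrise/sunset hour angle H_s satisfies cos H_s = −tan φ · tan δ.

6.15 h

The sunset hour angle satisfies cos H_s = −tan φ tan δ = 0.0387, giving H_s = 87.78°.
Sunrise is at 12 − H_s/15 = 12 − 5.852 = 6.148 h local solar time.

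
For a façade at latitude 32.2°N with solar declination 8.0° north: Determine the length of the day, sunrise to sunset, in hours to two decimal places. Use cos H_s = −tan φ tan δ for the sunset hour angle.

The sunset hour angle satisfies cos H_s = −tan φ tan δ = -0.0885, giving H_s = 95.08°.
Day length = 2 H_s / 15° h⁻¹ = 190.16° / 15 = 12.677 h.

12.68 hours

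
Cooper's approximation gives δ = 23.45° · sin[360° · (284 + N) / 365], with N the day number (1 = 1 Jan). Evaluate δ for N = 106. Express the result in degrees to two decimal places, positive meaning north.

+9.78°

360 × (284 + 106) / 365 = 384.658°; sin(384.658°) = 0.4172.
δ = 23.45 × 0.4172 = 9.783° ≈ +9.78°.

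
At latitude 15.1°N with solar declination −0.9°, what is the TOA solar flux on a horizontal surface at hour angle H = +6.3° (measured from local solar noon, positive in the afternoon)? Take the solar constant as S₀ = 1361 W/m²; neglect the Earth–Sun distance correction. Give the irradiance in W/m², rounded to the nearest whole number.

With φ = 15.1°, δ = -0.9°, H = 6.30°: sin φ sin δ = -0.0041, cos φ cos δ cos H = 0.9595, so cos θ_z = 0.9554.
Top-of-atmosphere irradiance = S₀ cos θ_z = 1361 × 0.9554 = 1300.30 W/m².

1300 W/m²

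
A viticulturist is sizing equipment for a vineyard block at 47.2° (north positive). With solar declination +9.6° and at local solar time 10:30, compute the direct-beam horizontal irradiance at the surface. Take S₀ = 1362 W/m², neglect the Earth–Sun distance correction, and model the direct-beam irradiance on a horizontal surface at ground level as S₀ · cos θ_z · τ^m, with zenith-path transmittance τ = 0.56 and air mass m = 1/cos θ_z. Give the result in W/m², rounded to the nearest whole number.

Hour angle H = 15° × (10.5 − 12) = -22.50°.
cos θ_z = sin φ sin δ + cos φ cos δ cos H = (0.7337)(0.1668) + (0.6794)(0.9860)(0.9239) = 0.7413.
Air mass m = 1/cos θ_z = 1/0.7413 = 1.349; τ^m = 0.56^1.349 = 0.4574.
Surface direct beam = 1362 × 0.7413 × 0.4574 = 461.81 W/m².

462 W/m²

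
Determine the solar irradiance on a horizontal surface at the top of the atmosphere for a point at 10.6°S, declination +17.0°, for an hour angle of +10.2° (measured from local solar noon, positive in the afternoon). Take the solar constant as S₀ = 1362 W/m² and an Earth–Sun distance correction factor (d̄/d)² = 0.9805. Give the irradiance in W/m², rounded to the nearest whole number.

cos θ_z = sin(-10.6°) sin(17.0°) + cos(-10.6°) cos(17.0°) cos(10.20°) = -0.0538 + 0.9251 = 0.8713.
Top-of-atmosphere irradiance = S₀ (d̄/d)² cos θ_z = 1362 × 0.9805 × 0.8713 = 1163.57 W/m².

1164 W/m²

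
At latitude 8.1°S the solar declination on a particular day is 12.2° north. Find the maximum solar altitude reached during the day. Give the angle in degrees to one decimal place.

At local solar noon the hour angle is zero, so the elevation is 90° − |φ − δ| = 90° − |-8.1° − (12.2°)| = 90° − 20.3° = 69.7°.

69.7°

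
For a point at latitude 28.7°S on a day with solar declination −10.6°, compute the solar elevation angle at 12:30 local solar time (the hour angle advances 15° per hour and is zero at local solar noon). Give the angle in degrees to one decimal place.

Hour angle H = 15° × (12.5 − 12) = 7.50°.
cos θ_z = sin φ sin δ + cos φ cos δ cos H = (-0.4802)(-0.1840) + (0.8771)(0.9829)(0.9914) = 0.9430.
θ_z = arccos(0.9430) = 19.44°, so the elevation is 90° − 19.44° = 70.56°.

70.6°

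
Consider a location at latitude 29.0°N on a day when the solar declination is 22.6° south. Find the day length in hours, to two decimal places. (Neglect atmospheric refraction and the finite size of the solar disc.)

10.22 hours

cos H_s = −tan(29.0°) · tan(-22.6°) = 0.2307, so H_s = arccos(0.2307) = 76.66°.
Day length = 2 H_s / 15° h⁻¹ = 153.32° / 15 = 10.221 h.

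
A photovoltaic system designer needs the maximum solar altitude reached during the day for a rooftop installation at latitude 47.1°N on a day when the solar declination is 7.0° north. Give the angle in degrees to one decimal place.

At local solar noon the hour angle is zero, so the elevation is 90° − |φ − δ| = 90° − |47.1° − (7.0°)| = 90° − 40.1° = 49.9°.

49.9°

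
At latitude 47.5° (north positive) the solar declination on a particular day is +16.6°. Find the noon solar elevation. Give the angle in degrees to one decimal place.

At local solar noon the hour angle is zero, so the elevation is 90° − |φ − δ| = 90° − |47.5° − (16.6°)| = 90° − 30.9° = 59.1°.

59.1°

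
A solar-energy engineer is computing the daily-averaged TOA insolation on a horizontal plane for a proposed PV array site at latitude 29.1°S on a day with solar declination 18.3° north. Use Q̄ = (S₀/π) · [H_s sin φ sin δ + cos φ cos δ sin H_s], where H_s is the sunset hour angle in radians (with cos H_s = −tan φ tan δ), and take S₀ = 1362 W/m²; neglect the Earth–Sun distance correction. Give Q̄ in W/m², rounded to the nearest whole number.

262 W/m²

−tan φ tan δ = −(-0.5566)(0.3307) = 0.1841; H_s = arccos(0.1841) = 79.39°. In radians, H_s = 1.3856.
H_s sin φ sin δ = 1.3856 × -0.4863 × 0.3140 = -0.2116.
cos φ cos δ sin H_s = 0.8738 × 0.9494 × 0.9829 = 0.8154.
Q̄ = (1362/π) × (-0.2116 + 0.8154) = 433.54 × 0.6038 = 261.77 W/m².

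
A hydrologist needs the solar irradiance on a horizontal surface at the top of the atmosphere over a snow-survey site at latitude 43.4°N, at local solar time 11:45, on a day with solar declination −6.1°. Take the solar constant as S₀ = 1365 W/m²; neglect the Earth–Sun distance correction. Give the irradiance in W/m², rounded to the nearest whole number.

Hour angle H = 15° × (11.75 − 12) = -3.75°.
cos θ_z = sin φ sin δ + cos φ cos δ cos H = (0.6871)(-0.1063) + (0.7266)(0.9943)(0.9979) = 0.6479.
Top-of-atmosphere irradiance = S₀ cos θ_z = 1365 × 0.6479 = 884.38 W/m².

884 W/m²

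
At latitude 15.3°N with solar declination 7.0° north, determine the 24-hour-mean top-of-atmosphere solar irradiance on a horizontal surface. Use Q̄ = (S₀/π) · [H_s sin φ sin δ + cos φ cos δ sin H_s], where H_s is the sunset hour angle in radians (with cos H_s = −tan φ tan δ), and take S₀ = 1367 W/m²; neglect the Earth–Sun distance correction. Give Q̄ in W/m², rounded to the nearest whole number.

439 W/m²

−tan φ tan δ = −(0.2736)(0.1228) = -0.0336; H_s = arccos(-0.0336) = 91.93°. In radians, H_s = 1.6045.
H_s sin φ sin δ = 1.6045 × 0.2639 × 0.1219 = 0.0516.
cos φ cos δ sin H_s = 0.9646 × 0.9925 × 0.9994 = 0.9568.
Q̄ = (1367/π) × (0.0516 + 0.9568) = 435.13 × 1.0084 = 438.79 W/m².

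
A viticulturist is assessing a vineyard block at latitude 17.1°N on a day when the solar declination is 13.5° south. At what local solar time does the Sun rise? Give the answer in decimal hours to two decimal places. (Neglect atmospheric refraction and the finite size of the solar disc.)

6.28 h

The sunset hour angle satisfies cos H_s = −tan φ tan δ = 0.0739, giving H_s = 85.76°.
Sunrise is at 12 − H_s/15 = 12 − 5.717 = 6.283 h local solar time.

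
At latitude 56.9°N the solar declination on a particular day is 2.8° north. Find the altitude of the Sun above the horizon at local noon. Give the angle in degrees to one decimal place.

At local solar noon the hour angle is zero, so the elevation is 90° − |φ − δ| = 90° − |56.9° − (2.8°)| = 90° − 54.1° = 35.9°.

35.9°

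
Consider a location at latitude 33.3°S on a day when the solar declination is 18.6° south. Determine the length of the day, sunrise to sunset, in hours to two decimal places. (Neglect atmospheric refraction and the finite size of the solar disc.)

−tan φ tan δ = −(-0.6569)(-0.3365) = -0.2210; H_s = arccos(-0.2210) = 102.77°.
Day length = 2 H_s / 15° h⁻¹ = 205.54° / 15 = 13.703 h.

13.70 hours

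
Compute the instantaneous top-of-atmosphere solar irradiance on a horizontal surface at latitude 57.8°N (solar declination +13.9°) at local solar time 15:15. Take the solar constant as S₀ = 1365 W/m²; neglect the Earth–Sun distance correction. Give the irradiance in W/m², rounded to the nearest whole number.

Hour angle H = 15° × (15.25 − 12) = 48.75°.
cos θ_z = sin(57.8°) sin(13.9°) + cos(57.8°) cos(13.9°) cos(48.75°) = 0.2033 + 0.3411 = 0.5444.
Top-of-atmosphere irradiance = S₀ cos θ_z = 1365 × 0.5444 = 743.11 W/m².

743 W/m²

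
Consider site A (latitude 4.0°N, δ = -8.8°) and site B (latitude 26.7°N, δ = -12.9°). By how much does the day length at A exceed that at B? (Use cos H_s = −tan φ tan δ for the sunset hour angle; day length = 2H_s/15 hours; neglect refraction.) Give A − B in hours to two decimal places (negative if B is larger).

A: H_s = arccos(−tan 4.0° · tan -8.8°) = 89.38°, so 2H_s/15 = 11.9173 h.
B: H_s = arccos(−tan 26.7° · tan -12.9°) = 83.39°, so 2H_s/15 = 11.1187 h.
A − B = 11.9173 − 11.1187 = 0.7986 h.

+0.80 h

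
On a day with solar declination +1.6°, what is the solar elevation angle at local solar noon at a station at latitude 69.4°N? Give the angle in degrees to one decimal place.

At local solar noon the hour angle is zero, so the elevation is 90° − |φ − δ| = 90° − |69.4° − (1.6°)| = 90° − 67.8° = 22.2°.

22.2°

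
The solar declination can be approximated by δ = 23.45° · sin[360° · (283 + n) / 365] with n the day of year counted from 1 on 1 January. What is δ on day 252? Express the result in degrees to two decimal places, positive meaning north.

+5.01°

360 × (283 + 252) / 365 = 527.671°; sin(527.671°) = 0.2135.
δ = 23.45 × 0.2135 = 5.007° ≈ +5.01°.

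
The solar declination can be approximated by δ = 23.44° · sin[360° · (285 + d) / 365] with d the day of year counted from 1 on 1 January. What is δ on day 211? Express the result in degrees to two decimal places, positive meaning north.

+18.16°

360 × (285 + 211) / 365 = 489.205°; sin(489.205°) = 0.7749.
δ = 23.44 × 0.7749 = 18.164° ≈ +18.16°.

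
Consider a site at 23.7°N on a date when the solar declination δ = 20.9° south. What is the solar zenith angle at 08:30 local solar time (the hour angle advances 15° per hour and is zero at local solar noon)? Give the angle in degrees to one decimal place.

Hour angle H = 15° × (8.5 − 12) = -52.50°.
With φ = 23.7°, δ = -20.9°, H = -52.50°: sin φ sin δ = -0.1434, cos φ cos δ cos H = 0.5207, so cos θ_z = 0.3773.
θ_z = arccos(0.3773) = 67.83°.

67.8°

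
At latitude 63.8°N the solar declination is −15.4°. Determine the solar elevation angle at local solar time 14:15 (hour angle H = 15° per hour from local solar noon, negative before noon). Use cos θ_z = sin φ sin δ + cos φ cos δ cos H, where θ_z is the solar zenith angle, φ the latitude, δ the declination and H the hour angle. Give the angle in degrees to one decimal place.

6.6°

Hour angle H = 15° × (14.25 − 12) = 33.75°.
cos θ_z = sin φ sin δ + cos φ cos δ cos H = (0.8973)(-0.2656) + (0.4415)(0.9641)(0.8315) = 0.1156.
θ_z = arccos(0.1156) = 83.36°, so the elevation is 90° − 83.36° = 6.64°.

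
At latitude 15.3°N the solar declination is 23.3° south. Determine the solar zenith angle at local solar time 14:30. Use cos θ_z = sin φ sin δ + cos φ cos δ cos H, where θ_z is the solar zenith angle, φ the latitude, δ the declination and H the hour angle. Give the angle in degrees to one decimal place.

Hour angle H = 15° × (14.5 − 12) = 37.50°.
cos θ_z = sin φ sin δ + cos φ cos δ cos H = (0.2639)(-0.3955) + (0.9646)(0.9184)(0.7934) = 0.5985.
θ_z = arccos(0.5985) = 53.24°.

53.2°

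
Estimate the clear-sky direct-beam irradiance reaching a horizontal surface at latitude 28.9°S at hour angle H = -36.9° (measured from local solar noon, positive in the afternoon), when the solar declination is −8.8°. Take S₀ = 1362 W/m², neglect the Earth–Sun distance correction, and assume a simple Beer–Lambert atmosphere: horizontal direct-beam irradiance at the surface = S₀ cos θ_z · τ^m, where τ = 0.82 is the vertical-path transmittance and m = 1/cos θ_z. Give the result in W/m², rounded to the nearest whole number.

805 W/m²

cos θ_z = sin φ sin δ + cos φ cos δ cos H = (-0.4833)(-0.1530) + (0.8755)(0.9882)(0.7997) = 0.7658.
Air mass m = 1/cos θ_z = 1/0.7658 = 1.306; τ^m = 0.82^1.306 = 0.7717.
Surface direct beam = 1362 × 0.7658 × 0.7717 = 804.90 W/m².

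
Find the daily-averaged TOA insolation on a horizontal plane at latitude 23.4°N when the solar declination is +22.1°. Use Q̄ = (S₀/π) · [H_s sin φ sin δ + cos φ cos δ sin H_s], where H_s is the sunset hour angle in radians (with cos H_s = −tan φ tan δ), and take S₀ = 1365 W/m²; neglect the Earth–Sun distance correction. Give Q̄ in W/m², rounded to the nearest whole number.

−tan φ tan δ = −(0.4327)(0.4061) = -0.1757; H_s = arccos(-0.1757) = 100.12°. In radians, H_s = 1.7474.
H_s sin φ sin δ = 1.7474 × 0.3971 × 0.3762 = 0.2610.
cos φ cos δ sin H_s = 0.9178 × 0.9265 × 0.9844 = 0.8371.
Q̄ = (1365/π) × (0.2610 + 0.8371) = 434.49 × 1.0981 = 477.11 W/m².

477 W/m²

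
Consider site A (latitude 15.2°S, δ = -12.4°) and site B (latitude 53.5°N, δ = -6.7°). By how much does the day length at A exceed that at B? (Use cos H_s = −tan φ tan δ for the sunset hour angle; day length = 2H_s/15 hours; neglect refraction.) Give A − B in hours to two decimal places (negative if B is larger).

A: H_s = arccos(−tan -15.2° · tan -12.4°) = 93.42°, so 2H_s/15 = 12.4560 h.
B: H_s = arccos(−tan 53.5° · tan -6.7°) = 80.87°, so 2H_s/15 = 10.7827 h.
A − B = 12.4560 − 10.7827 = 1.6733 h.

+1.67 h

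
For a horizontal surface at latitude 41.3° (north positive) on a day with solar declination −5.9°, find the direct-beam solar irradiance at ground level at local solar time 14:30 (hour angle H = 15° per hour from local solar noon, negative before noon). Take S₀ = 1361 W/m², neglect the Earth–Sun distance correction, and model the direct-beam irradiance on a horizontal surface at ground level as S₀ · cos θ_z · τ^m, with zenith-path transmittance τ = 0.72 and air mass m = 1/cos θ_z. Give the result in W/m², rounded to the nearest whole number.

382 W/m²

Hour angle H = 15° × (14.5 − 12) = 37.50°.
With φ = 41.3°, δ = -5.9°, H = 37.50°: sin φ sin δ = -0.0678, cos φ cos δ cos H = 0.5929, so cos θ_z = 0.5251.
Air mass m = 1/cos θ_z = 1/0.5251 = 1.904; τ^m = 0.72^1.904 = 0.5350.
Surface direct beam = 1361 × 0.5251 × 0.5350 = 382.34 W/m².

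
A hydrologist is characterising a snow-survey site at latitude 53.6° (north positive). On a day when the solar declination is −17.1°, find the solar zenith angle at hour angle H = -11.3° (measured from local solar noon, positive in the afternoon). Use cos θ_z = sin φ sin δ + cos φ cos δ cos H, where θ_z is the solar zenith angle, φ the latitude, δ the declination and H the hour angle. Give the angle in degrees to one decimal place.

71.4°

cos θ_z = sin(53.6°) sin(-17.1°) + cos(53.6°) cos(-17.1°) cos(-11.30°) = -0.2367 + 0.5562 = 0.3195.
θ_z = arccos(0.3195) = 71.37°.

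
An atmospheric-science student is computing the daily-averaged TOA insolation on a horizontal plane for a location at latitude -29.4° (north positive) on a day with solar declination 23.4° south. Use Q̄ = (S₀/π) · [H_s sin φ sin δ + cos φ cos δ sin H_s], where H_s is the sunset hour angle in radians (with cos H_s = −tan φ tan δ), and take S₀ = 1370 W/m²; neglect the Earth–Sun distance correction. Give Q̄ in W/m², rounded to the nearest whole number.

−tan φ tan δ = −(-0.5635)(-0.4327) = -0.2438; H_s = arccos(-0.2438) = 104.11°. In radians, H_s = 1.8171.
H_s sin φ sin δ = 1.8171 × -0.4909 × -0.3971 = 0.3542.
cos φ cos δ sin H_s = 0.8712 × 0.9178 × 0.9698 = 0.7754.
Q̄ = (1370/π) × (0.3542 + 0.7754) = 436.08 × 1.1296 = 492.60 W/m².

493 W/m²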